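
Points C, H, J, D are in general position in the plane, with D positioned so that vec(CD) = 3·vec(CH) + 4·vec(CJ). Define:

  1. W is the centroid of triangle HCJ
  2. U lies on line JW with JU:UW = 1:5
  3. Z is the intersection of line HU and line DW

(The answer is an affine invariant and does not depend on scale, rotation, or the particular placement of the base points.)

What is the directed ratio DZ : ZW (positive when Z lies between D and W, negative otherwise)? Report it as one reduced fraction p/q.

DZ:ZW = 20

Choose coordinates C = (0, 0), H = (1, 0), J = (0, 1), D = (3, 4).
1. W is the centroid of triangle HCJ ⇒ W = (1/3, 1/3)
2. U lies on line JW with JU:UW = 1:5 ⇒ U = (1/18, 8/9)
3. Z is the intersection of line HU and line DW ⇒ Z = (29/63, 32/63)
Z = D + t·(W−D) with t = 20/21, so DZ:ZW = t:(1−t) = 20/21:1/21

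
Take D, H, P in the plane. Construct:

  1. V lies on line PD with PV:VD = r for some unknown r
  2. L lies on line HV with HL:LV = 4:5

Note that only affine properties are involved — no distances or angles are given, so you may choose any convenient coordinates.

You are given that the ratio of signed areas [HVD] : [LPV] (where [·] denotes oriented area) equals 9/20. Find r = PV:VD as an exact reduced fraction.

Set D = (0, 0), H = (1, 0), P = (0, 1); any affine frame gives the same invariant.
1. With PV:VD = r, write λ = r/(r+1) so V = P + λ·(D−P); V is affine-linear in λ
2. L lies on line HV with HL:LV = 4:5 ⇒ L is an affine combination of earlier points and hence also affine-linear in λ
Every point depending on V is an affine combination of V and λ-independent points, so each such coordinate is linear in λ; the λ² term in each signed area is a multiple of (D−P)×(D−P) = 0, so 2·[HVD] and 2·[LPV] are each linear in λ. Evaluating at λ=0 and λ=1:
  2·[HVD] = −λ + 1,   2·[LPV] = 5/9·λ
So [HVD]:[LPV] = (−λ + 1) / (5/9·λ). Setting this equal to 9/20:
  −λ + 1 = 9/20·(5/9·λ)  ⇒  λ = 4/5
Then r = λ/(1−λ) = (4/5)/(1/5) = 4. Check: with r = 4, V = (0, 1/5) and [HVD]:[LPV] = 9/20 as required.

r = 4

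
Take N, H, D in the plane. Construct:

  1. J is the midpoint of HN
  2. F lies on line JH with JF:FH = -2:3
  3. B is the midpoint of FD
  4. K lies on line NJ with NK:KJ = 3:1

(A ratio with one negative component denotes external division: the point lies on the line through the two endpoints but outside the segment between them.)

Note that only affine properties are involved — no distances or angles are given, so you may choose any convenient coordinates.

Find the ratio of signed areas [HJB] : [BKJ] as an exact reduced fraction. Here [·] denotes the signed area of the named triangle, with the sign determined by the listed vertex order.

[HJB]:[BKJ] = -4

Set N = (0, 0), H = (1, 0), D = (0, 1); any affine frame gives the same invariant.
1. J is the midpoint of HN ⇒ J = (1/2, 0)
2. F lies on line JH with JF:FH = -2:3 ⇒ F = (-1/2, 0)
3. B is the midpoint of FD ⇒ B = (-1/4, 1/2)
4. K lies on line NJ with NK:KJ = 3:1 ⇒ K = (3/8, 0)
2·[HJB] = -1/4, 2·[BKJ] = 1/16
[HJB]:[BKJ] = -1/4:1/16 = -4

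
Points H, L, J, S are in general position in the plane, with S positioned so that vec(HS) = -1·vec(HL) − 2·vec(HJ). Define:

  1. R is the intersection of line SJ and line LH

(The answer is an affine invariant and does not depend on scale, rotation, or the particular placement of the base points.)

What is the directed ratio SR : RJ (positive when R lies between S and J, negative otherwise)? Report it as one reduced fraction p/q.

SR:RJ = 2

Set H = (0, 0), L = (1, 0), J = (0, 1), S = (-1, -2); any affine frame gives the same invariant.
1. R is the intersection of line SJ and line LH ⇒ R = (-1/3, 0)
R = S + t·(J−S) with t = 2/3, so SR:RJ = t:(1−t) = 2/3:1/3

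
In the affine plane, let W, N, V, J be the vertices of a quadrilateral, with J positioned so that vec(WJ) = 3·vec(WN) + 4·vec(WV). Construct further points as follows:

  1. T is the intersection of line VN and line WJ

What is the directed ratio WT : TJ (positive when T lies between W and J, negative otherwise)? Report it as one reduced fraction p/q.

WT:TJ = 1/6

Work in coordinates with W = (0, 0), N = (1, 0), V = (0, 1), J = (3, 4).
1. T is the intersection of line VN and line WJ ⇒ T = (3/7, 4/7)
T = W + t·(J−W) with t = 1/7, so WT:TJ = t:(1−t) = 1/7:6/7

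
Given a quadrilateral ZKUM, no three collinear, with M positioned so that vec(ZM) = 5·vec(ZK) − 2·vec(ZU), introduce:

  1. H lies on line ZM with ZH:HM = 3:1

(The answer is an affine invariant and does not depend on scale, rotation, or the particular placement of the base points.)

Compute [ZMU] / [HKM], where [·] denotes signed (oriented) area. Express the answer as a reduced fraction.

[ZMU]:[HKM] = -10

Set Z = (0, 0), K = (1, 0), U = (0, 1), M = (5, -2); any affine frame gives the same invariant.
1. H lies on line ZM with ZH:HM = 3:1 ⇒ H = (15/4, -3/2)
2·[ZMU] = 5, 2·[HKM] = -1/2
[ZMU]:[HKM] = 5:-1/2 = -10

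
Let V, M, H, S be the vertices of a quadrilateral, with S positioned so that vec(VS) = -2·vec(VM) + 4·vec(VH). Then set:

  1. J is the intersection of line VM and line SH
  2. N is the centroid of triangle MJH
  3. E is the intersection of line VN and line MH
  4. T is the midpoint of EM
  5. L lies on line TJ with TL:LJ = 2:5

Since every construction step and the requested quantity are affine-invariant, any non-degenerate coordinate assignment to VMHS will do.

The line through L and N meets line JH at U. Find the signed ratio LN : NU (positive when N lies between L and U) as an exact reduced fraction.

Assign V = (0, 0), M = (1, 0), H = (0, 1), S = (-2, 4) — the answer is frame-independent, so this choice is without loss of generality.
1. J is the intersection of line VM and line SH ⇒ J = (2/3, 0)
2. N is the centroid of triangle MJH ⇒ N = (5/9, 1/3)
3. E is the intersection of line VN and line MH ⇒ E = (5/8, 3/8)
4. T is the midpoint of EM ⇒ T = (13/16, 3/16)
5. L lies on line TJ with TL:LJ = 2:5 ⇒ L = (37/48, 15/112)
line LN meets JH at U = (22/83, 50/83)
N = L + t·(U−L) with t = 83/195, so LN:NU = 83/195:112/195

LN:NU = 83/112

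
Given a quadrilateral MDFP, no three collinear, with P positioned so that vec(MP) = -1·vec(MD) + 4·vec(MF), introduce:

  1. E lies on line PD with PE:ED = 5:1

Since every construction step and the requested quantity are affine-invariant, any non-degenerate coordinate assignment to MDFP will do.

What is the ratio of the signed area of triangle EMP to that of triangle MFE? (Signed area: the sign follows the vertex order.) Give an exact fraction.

[EMP]:[MFE] = 5

Work in coordinates with M = (0, 0), D = (1, 0), F = (0, 1), P = (-1, 4).
1. E lies on line PD with PE:ED = 5:1 ⇒ E = (2/3, 2/3)
2·[EMP] = -10/3, 2·[MFE] = -2/3
[EMP]:[MFE] = -10/3:-2/3 = 5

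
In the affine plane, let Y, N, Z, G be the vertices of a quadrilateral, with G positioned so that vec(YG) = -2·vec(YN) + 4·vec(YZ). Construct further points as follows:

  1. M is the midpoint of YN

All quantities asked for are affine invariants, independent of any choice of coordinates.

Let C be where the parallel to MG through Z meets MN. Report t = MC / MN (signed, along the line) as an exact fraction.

t = 1/4

Assign Y = (0, 0), N = (1, 0), Z = (0, 1), G = (-2, 4) — the answer is frame-independent, so this choice is without loss of generality.
1. M is the midpoint of YN ⇒ M = (1/2, 0)
through Z parallel to MG: direction (-5/2, 4); meets MN at C = (5/8, 0)
C = M + t·(N−M) with t = 1/4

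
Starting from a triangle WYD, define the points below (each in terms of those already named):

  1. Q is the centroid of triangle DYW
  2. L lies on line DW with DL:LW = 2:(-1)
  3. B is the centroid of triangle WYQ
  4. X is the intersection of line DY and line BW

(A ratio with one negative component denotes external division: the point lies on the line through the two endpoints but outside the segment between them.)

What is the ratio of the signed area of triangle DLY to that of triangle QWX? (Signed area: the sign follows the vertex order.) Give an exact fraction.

Work in coordinates with W = (0, 0), Y = (1, 0), D = (0, 1).
1. Q is the centroid of triangle DYW ⇒ Q = (1/3, 1/3)
2. L lies on line DW with DL:LW = 2:(-1) ⇒ L = (0, -1)
3. B is the centroid of triangle WYQ ⇒ B = (4/9, 1/9)
4. X is the intersection of line DY and line BW ⇒ X = (4/5, 1/5)
2·[DLY] = 2, 2·[QWX] = 1/5
[DLY]:[QWX] = 2:1/5 = 10

[DLY]:[QWX] = 10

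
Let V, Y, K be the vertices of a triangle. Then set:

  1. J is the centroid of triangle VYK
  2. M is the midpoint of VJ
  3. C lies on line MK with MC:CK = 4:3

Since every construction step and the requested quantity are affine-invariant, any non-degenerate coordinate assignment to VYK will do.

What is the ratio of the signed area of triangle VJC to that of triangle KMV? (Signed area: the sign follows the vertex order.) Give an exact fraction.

Assign V = (0, 0), Y = (1, 0), K = (0, 1) — the answer is frame-independent, so this choice is without loss of generality.
1. J is the centroid of triangle VYK ⇒ J = (1/3, 1/3)
2. M is the midpoint of VJ ⇒ M = (1/6, 1/6)
3. C lies on line MK with MC:CK = 4:3 ⇒ C = (1/14, 9/14)
2·[VJC] = 4/21, 2·[KMV] = -1/6
[VJC]:[KMV] = 4/21:-1/6 = -8/7

[VJC]:[KMV] = -8/7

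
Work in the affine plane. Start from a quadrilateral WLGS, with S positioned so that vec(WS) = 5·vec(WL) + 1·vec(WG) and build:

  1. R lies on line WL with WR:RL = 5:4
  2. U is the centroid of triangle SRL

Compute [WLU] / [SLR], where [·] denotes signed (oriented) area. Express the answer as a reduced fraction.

[WLU]:[SLR] = -3/4

Set W = (0, 0), L = (1, 0), G = (0, 1), S = (5, 1); any affine frame gives the same invariant.
1. R lies on line WL with WR:RL = 5:4 ⇒ R = (5/9, 0)
2. U is the centroid of triangle SRL ⇒ U = (59/27, 1/3)
2·[WLU] = 1/3, 2·[SLR] = -4/9
[WLU]:[SLR] = 1/3:-4/9 = -3/4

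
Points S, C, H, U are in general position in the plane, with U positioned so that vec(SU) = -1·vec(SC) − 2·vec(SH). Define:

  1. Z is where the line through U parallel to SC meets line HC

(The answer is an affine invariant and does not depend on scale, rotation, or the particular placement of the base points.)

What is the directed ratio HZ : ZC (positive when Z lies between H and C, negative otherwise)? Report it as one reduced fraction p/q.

HZ:ZC = -3/2

Set S = (0, 0), C = (1, 0), H = (0, 1), U = (-1, -2); any affine frame gives the same invariant.
1. Z is where the line through U parallel to SC meets line HC ⇒ Z = (3, -2)
Z = H + t·(C−H) with t = 3, so HZ:ZC = t:(1−t) = 3:-2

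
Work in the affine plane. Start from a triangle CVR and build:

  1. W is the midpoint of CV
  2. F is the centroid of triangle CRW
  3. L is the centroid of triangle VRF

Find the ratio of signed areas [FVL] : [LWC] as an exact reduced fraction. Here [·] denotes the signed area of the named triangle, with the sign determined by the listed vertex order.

[FVL]:[LWC] = -3/4

Set C = (0, 0), V = (1, 0), R = (0, 1); any affine frame gives the same invariant.
1. W is the midpoint of CV ⇒ W = (1/2, 0)
2. F is the centroid of triangle CRW ⇒ F = (1/6, 1/3)
3. L is the centroid of triangle VRF ⇒ L = (7/18, 4/9)
2·[FVL] = 1/6, 2·[LWC] = -2/9
[FVL]:[LWC] = 1/6:-2/9 = -3/4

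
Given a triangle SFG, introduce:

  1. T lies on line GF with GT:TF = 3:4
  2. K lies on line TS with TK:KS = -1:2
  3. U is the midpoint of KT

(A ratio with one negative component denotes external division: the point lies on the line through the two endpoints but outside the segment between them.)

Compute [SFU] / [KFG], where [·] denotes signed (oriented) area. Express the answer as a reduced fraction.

[SFU]:[KFG] = -6/7

Set S = (0, 0), F = (1, 0), G = (0, 1); any affine frame gives the same invariant.
1. T lies on line GF with GT:TF = 3:4 ⇒ T = (3/7, 4/7)
2. K lies on line TS with TK:KS = -1:2 ⇒ K = (6/7, 8/7)
3. U is the midpoint of KT ⇒ U = (9/14, 6/7)
2·[SFU] = 6/7, 2·[KFG] = -1
[SFU]:[KFG] = 6/7:-1 = -6/7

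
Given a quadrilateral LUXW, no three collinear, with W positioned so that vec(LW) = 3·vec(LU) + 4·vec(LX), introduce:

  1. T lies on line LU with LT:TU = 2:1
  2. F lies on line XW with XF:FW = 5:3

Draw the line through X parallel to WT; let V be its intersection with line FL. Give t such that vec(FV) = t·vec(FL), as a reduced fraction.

t = 75/19

Choose coordinates L = (0, 0), U = (1, 0), X = (0, 1), W = (3, 4).
1. T lies on line LU with LT:TU = 2:1 ⇒ T = (2/3, 0)
2. F lies on line XW with XF:FW = 5:3 ⇒ F = (15/8, 23/8)
through X parallel to WT: direction (-7/3, -4); meets FL at V = (-105/19, -161/19)
V = F + t·(L−F) with t = 75/19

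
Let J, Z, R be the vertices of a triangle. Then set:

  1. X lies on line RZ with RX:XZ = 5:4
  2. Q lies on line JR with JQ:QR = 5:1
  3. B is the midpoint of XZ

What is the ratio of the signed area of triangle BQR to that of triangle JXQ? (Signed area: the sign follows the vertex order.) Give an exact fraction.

[BQR]:[JXQ] = -7/25

Choose coordinates J = (0, 0), Z = (1, 0), R = (0, 1).
1. X lies on line RZ with RX:XZ = 5:4 ⇒ X = (5/9, 4/9)
2. Q lies on line JR with JQ:QR = 5:1 ⇒ Q = (0, 5/6)
3. B is the midpoint of XZ ⇒ B = (7/9, 2/9)
2·[BQR] = -7/54, 2·[JXQ] = 25/54
[BQR]:[JXQ] = -7/54:25/54 = -7/25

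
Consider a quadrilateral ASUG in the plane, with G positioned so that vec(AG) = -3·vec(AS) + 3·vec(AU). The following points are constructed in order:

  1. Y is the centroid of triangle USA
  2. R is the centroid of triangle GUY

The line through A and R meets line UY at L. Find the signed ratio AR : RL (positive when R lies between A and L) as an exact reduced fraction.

Assign A = (0, 0), S = (1, 0), U = (0, 1), G = (-3, 3) — the answer is frame-independent, so this choice is without loss of generality.
1. Y is the centroid of triangle USA ⇒ Y = (1/3, 1/3)
2. R is the centroid of triangle GUY ⇒ R = (-8/9, 13/9)
line AR meets UY at L = (8/3, -13/3)
R = A + t·(L−A) with t = -1/3, so AR:RL = -1/3:4/3

AR:RL = -1/4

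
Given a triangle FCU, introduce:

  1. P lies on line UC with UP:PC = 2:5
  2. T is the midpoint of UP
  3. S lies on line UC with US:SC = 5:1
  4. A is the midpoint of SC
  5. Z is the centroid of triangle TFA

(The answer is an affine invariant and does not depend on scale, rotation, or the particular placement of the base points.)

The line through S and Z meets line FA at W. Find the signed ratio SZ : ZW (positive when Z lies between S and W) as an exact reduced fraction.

SZ:ZW = -44/65

Set F = (0, 0), C = (1, 0), U = (0, 1); any affine frame gives the same invariant.
1. P lies on line UC with UP:PC = 2:5 ⇒ P = (2/7, 5/7)
2. T is the midpoint of UP ⇒ T = (1/7, 6/7)
3. S lies on line UC with US:SC = 5:1 ⇒ S = (5/6, 1/6)
4. A is the midpoint of SC ⇒ A = (11/12, 1/12)
5. Z is the centroid of triangle TFA ⇒ Z = (89/252, 79/252)
line SZ meets FA at W = (17/16, 17/176)
Z = S + t·(W−S) with t = -44/21, so SZ:ZW = -44/21:65/21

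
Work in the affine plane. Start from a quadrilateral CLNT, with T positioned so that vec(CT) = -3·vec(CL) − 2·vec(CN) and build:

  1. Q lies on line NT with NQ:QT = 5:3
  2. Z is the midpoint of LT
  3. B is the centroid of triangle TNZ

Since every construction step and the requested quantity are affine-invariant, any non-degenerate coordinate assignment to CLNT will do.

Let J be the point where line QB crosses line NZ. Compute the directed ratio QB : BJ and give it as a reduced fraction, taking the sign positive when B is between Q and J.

Set C = (0, 0), L = (1, 0), N = (0, 1), T = (-3, -2); any affine frame gives the same invariant.
1. Q lies on line NT with NQ:QT = 5:3 ⇒ Q = (-15/8, -7/8)
2. Z is the midpoint of LT ⇒ Z = (-1, -1)
3. B is the centroid of triangle TNZ ⇒ B = (-4/3, -2/3)
line QB meets NZ at J = (-5/7, -3/7)
B = Q + t·(J−Q) with t = 7/15, so QB:BJ = 7/15:8/15

QB:BJ = 7/8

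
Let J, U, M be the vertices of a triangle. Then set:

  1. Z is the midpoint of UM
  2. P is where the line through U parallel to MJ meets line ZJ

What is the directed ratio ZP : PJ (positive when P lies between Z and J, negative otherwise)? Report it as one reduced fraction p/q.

Work in coordinates with J = (0, 0), U = (1, 0), M = (0, 1).
1. Z is the midpoint of UM ⇒ Z = (1/2, 1/2)
2. P is where the line through U parallel to MJ meets line ZJ ⇒ P = (1, 1)
P = Z + t·(J−Z) with t = -1, so ZP:PJ = t:(1−t) = -1:2

ZP:PJ = -1/2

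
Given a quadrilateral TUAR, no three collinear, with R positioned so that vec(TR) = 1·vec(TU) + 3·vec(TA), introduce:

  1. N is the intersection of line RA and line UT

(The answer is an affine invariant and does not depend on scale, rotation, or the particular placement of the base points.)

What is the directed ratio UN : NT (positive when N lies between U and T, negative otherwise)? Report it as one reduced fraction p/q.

Choose coordinates T = (0, 0), U = (1, 0), A = (0, 1), R = (1, 3).
1. N is the intersection of line RA and line UT ⇒ N = (-1/2, 0)
N = U + t·(T−U) with t = 3/2, so UN:NT = t:(1−t) = 3/2:-1/2

UN:NT = -3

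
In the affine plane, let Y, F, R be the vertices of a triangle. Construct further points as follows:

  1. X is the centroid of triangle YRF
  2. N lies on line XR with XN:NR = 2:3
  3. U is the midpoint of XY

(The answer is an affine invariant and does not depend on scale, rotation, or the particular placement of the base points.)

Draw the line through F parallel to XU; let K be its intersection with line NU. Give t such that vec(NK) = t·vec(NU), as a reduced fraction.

t = 7/2

Assign Y = (0, 0), F = (1, 0), R = (0, 1) — the answer is frame-independent, so this choice is without loss of generality.
1. X is the centroid of triangle YRF ⇒ X = (1/3, 1/3)
2. N lies on line XR with XN:NR = 2:3 ⇒ N = (1/5, 3/5)
3. U is the midpoint of XY ⇒ U = (1/6, 1/6)
through F parallel to XU: direction (-1/6, -1/6); meets NU at K = (1/12, -11/12)
K = N + t·(U−N) with t = 7/2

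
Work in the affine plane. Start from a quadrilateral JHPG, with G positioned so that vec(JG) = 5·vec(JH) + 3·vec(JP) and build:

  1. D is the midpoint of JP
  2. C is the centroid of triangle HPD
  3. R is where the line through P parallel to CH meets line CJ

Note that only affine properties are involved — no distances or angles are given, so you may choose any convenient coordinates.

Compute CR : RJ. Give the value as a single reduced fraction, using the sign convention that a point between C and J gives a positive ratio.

Assign J = (0, 0), H = (1, 0), P = (0, 1), G = (5, 3) — the answer is frame-independent, so this choice is without loss of generality.
1. D is the midpoint of JP ⇒ D = (0, 1/2)
2. C is the centroid of triangle HPD ⇒ C = (1/3, 1/2)
3. R is where the line through P parallel to CH meets line CJ ⇒ R = (4/9, 2/3)
R = C + t·(J−C) with t = -1/3, so CR:RJ = t:(1−t) = -1/3:4/3

CR:RJ = -1/4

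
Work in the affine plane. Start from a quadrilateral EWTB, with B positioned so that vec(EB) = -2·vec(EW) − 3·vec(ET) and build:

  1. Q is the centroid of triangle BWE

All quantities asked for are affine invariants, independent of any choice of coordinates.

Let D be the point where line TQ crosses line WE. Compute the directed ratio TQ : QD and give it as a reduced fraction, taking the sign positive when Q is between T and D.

Set E = (0, 0), W = (1, 0), T = (0, 1), B = (-2, -3); any affine frame gives the same invariant.
1. Q is the centroid of triangle BWE ⇒ Q = (-1/3, -1)
line TQ meets WE at D = (-1/6, 0)
Q = T + t·(D−T) with t = 2, so TQ:QD = 2:-1

TQ:QD = -2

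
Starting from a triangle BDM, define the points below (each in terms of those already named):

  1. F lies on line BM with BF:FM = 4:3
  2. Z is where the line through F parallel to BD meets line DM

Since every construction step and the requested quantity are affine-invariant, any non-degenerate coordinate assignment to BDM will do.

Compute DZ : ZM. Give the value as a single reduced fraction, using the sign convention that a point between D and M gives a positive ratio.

Set B = (0, 0), D = (1, 0), M = (0, 1); any affine frame gives the same invariant.
1. F lies on line BM with BF:FM = 4:3 ⇒ F = (0, 4/7)
2. Z is where the line through F parallel to BD meets line DM ⇒ Z = (3/7, 4/7)
Z = D + t·(M−D) with t = 4/7, so DZ:ZM = t:(1−t) = 4/7:3/7

DZ:ZM = 4/3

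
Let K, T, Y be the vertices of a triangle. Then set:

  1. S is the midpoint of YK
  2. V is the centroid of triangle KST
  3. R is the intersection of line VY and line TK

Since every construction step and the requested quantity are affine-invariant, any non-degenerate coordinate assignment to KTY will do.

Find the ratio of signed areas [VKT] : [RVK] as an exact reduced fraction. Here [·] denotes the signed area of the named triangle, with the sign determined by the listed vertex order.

[VKT]:[RVK] = 5/2

Set K = (0, 0), T = (1, 0), Y = (0, 1); any affine frame gives the same invariant.
1. S is the midpoint of YK ⇒ S = (0, 1/2)
2. V is the centroid of triangle KST ⇒ V = (1/3, 1/6)
3. R is the intersection of line VY and line TK ⇒ R = (2/5, 0)
2·[VKT] = 1/6, 2·[RVK] = 1/15
[VKT]:[RVK] = 1/6:1/15 = 5/2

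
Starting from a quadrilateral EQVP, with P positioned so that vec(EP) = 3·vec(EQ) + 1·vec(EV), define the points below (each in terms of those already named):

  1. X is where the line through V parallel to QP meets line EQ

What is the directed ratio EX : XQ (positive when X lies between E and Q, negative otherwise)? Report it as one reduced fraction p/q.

Set E = (0, 0), Q = (1, 0), V = (0, 1), P = (3, 1); any affine frame gives the same invariant.
1. X is where the line through V parallel to QP meets line EQ ⇒ X = (-2, 0)
X = E + t·(Q−E) with t = -2, so EX:XQ = t:(1−t) = -2:3

EX:XQ = -2/3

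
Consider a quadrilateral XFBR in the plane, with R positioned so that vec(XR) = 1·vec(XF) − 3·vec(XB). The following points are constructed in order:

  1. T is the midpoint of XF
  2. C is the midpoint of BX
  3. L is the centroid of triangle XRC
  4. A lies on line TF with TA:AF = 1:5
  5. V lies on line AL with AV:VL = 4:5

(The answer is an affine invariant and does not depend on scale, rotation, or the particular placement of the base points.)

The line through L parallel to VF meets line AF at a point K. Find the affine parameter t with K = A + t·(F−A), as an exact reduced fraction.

t = 9/4

Choose coordinates X = (0, 0), F = (1, 0), B = (0, 1), R = (1, -3).
1. T is the midpoint of XF ⇒ T = (1/2, 0)
2. C is the midpoint of BX ⇒ C = (0, 1/2)
3. L is the centroid of triangle XRC ⇒ L = (1/3, -5/6)
4. A lies on line TF with TA:AF = 1:5 ⇒ A = (7/12, 0)
5. V lies on line AL with AV:VL = 4:5 ⇒ V = (17/36, -10/27)
through L parallel to VF: direction (19/36, 10/27); meets AF at K = (73/48, 0)
K = A + t·(F−A) with t = 9/4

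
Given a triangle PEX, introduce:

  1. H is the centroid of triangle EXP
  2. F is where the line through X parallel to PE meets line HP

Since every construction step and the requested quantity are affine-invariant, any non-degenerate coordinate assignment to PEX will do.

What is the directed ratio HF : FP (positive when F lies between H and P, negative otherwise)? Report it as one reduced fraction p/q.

Set P = (0, 0), E = (1, 0), X = (0, 1); any affine frame gives the same invariant.
1. H is the centroid of triangle EXP ⇒ H = (1/3, 1/3)
2. F is where the line through X parallel to PE meets line HP ⇒ F = (1, 1)
F = H + t·(P−H) with t = -2, so HF:FP = t:(1−t) = -2:3

HF:FP = -2/3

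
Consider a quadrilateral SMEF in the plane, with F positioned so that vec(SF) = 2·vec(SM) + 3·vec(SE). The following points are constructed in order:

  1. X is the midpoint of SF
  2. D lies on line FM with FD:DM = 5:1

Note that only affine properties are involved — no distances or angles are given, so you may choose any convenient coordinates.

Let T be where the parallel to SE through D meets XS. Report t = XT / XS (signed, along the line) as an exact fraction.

Choose coordinates S = (0, 0), M = (1, 0), E = (0, 1), F = (2, 3).
1. X is the midpoint of SF ⇒ X = (1, 3/2)
2. D lies on line FM with FD:DM = 5:1 ⇒ D = (7/6, 1/2)
through D parallel to SE: direction (0, 1); meets XS at T = (7/6, 7/4)
T = X + t·(S−X) with t = -1/6

t = -1/6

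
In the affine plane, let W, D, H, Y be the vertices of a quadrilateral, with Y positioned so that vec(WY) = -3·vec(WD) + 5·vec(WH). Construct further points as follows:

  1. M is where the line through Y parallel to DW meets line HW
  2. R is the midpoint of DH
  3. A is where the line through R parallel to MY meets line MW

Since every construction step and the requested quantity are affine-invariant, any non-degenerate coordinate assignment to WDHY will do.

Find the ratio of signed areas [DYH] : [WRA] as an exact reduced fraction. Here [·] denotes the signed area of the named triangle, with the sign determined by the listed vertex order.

Assign W = (0, 0), D = (1, 0), H = (0, 1), Y = (-3, 5) — the answer is frame-independent, so this choice is without loss of generality.
1. M is where the line through Y parallel to DW meets line HW ⇒ M = (0, 5)
2. R is the midpoint of DH ⇒ R = (1/2, 1/2)
3. A is where the line through R parallel to MY meets line MW ⇒ A = (0, 1/2)
2·[DYH] = 1, 2·[WRA] = 1/4
[DYH]:[WRA] = 1:1/4 = 4

[DYH]:[WRA] = 4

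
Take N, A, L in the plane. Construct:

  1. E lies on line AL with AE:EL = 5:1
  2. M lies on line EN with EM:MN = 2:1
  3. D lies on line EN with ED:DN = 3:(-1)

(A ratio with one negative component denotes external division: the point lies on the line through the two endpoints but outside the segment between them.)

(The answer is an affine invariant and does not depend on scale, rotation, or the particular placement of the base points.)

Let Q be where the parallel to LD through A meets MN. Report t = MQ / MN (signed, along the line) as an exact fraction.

t = -49/2

Work in coordinates with N = (0, 0), A = (1, 0), L = (0, 1).
1. E lies on line AL with AE:EL = 5:1 ⇒ E = (1/6, 5/6)
2. M lies on line EN with EM:MN = 2:1 ⇒ M = (1/18, 5/18)
3. D lies on line EN with ED:DN = 3:(-1) ⇒ D = (-1/12, -5/12)
through A parallel to LD: direction (-1/12, -17/12); meets MN at Q = (17/12, 85/12)
Q = M + t·(N−M) with t = -49/2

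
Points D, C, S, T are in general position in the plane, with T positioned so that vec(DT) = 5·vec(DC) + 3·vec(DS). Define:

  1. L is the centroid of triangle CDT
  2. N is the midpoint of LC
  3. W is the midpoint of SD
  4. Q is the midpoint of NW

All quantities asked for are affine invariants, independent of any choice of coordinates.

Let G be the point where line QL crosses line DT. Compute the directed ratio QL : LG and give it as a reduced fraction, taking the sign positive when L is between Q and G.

Choose coordinates D = (0, 0), C = (1, 0), S = (0, 1), T = (5, 3).
1. L is the centroid of triangle CDT ⇒ L = (2, 1)
2. N is the midpoint of LC ⇒ N = (3/2, 1/2)
3. W is the midpoint of SD ⇒ W = (0, 1/2)
4. Q is the midpoint of NW ⇒ Q = (3/4, 1/2)
line QL meets DT at G = (1, 3/5)
L = Q + t·(G−Q) with t = 5, so QL:LG = 5:-4

QL:LG = -5/4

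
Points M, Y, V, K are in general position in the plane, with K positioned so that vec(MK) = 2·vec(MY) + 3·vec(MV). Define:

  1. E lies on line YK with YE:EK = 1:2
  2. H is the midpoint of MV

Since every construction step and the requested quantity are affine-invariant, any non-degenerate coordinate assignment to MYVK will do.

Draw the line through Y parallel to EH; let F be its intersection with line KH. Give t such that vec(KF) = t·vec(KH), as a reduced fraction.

t = 3/2

Choose coordinates M = (0, 0), Y = (1, 0), V = (0, 1), K = (2, 3).
1. E lies on line YK with YE:EK = 1:2 ⇒ E = (4/3, 1)
2. H is the midpoint of MV ⇒ H = (0, 1/2)
through Y parallel to EH: direction (-4/3, -1/2); meets KH at F = (-1, -3/4)
F = K + t·(H−K) with t = 3/2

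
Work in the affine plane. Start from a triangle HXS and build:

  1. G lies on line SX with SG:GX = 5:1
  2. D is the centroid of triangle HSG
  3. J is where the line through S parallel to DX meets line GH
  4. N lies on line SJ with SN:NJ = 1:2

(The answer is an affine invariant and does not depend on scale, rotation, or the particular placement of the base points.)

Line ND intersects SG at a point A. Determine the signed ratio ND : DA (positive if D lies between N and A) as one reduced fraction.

ND:DA = -13/8

Set H = (0, 0), X = (1, 0), S = (0, 1); any affine frame gives the same invariant.
1. G lies on line SX with SG:GX = 5:1 ⇒ G = (5/6, 1/6)
2. D is the centroid of triangle HSG ⇒ D = (5/18, 7/18)
3. J is where the line through S parallel to DX meets line GH ⇒ J = (65/48, 13/48)
4. N lies on line SJ with SN:NJ = 1:2 ⇒ N = (65/144, 109/144)
line ND meets SG at A = (5/13, 8/13)
D = N + t·(A−N) with t = 13/5, so ND:DA = 13/5:-8/5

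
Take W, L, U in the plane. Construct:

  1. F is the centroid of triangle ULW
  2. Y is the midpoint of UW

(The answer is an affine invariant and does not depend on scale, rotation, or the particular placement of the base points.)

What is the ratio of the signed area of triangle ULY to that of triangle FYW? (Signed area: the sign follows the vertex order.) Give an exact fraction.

[ULY]:[FYW] = -3

Set W = (0, 0), L = (1, 0), U = (0, 1); any affine frame gives the same invariant.
1. F is the centroid of triangle ULW ⇒ F = (1/3, 1/3)
2. Y is the midpoint of UW ⇒ Y = (0, 1/2)
2·[ULY] = -1/2, 2·[FYW] = 1/6
[ULY]:[FYW] = -1/2:1/6 = -3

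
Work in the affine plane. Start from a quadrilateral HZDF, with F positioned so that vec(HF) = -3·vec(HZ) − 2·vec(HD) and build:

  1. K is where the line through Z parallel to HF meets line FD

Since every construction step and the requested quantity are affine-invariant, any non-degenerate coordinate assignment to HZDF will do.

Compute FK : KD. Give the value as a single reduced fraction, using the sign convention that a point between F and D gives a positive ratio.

Set H = (0, 0), Z = (1, 0), D = (0, 1), F = (-3, -2); any affine frame gives the same invariant.
1. K is where the line through Z parallel to HF meets line FD ⇒ K = (-5, -4)
K = F + t·(D−F) with t = -2/3, so FK:KD = t:(1−t) = -2/3:5/3

FK:KD = -2/5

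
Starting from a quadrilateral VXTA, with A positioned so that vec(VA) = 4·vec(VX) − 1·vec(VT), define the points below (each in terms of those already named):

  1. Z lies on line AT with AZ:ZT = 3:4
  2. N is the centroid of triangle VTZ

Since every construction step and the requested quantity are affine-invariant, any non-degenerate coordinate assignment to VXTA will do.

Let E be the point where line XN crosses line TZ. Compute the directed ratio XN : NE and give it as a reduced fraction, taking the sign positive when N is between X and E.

XN:NE = 1/2

Set V = (0, 0), X = (1, 0), T = (0, 1), A = (4, -1); any affine frame gives the same invariant.
1. Z lies on line AT with AZ:ZT = 3:4 ⇒ Z = (16/7, -1/7)
2. N is the centroid of triangle VTZ ⇒ N = (16/21, 2/7)
line XN meets TZ at E = (2/7, 6/7)
N = X + t·(E−X) with t = 1/3, so XN:NE = 1/3:2/3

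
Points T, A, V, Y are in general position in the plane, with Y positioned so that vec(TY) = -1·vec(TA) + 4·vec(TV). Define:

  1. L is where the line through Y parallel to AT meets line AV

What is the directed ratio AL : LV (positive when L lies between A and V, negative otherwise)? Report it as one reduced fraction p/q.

AL:LV = -4/3

Assign T = (0, 0), A = (1, 0), V = (0, 1), Y = (-1, 4) — the answer is frame-independent, so this choice is without loss of generality.
1. L is where the line through Y parallel to AT meets line AV ⇒ L = (-3, 4)
L = A + t·(V−A) with t = 4, so AL:LV = t:(1−t) = 4:-3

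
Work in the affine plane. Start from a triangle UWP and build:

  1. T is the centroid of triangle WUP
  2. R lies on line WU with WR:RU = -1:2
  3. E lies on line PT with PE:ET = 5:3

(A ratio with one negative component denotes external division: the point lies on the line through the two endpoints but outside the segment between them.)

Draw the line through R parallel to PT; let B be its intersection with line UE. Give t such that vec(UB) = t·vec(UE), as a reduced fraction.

t = 4

Set U = (0, 0), W = (1, 0), P = (0, 1); any affine frame gives the same invariant.
1. T is the centroid of triangle WUP ⇒ T = (1/3, 1/3)
2. R lies on line WU with WR:RU = -1:2 ⇒ R = (2, 0)
3. E lies on line PT with PE:ET = 5:3 ⇒ E = (5/24, 7/12)
through R parallel to PT: direction (1/3, -2/3); meets UE at B = (5/6, 7/3)
B = U + t·(E−U) with t = 4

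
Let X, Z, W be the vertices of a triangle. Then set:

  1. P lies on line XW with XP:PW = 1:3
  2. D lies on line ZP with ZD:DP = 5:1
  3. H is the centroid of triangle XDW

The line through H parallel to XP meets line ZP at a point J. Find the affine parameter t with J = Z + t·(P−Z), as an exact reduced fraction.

Assign X = (0, 0), Z = (1, 0), W = (0, 1) — the answer is frame-independent, so this choice is without loss of generality.
1. P lies on line XW with XP:PW = 1:3 ⇒ P = (0, 1/4)
2. D lies on line ZP with ZD:DP = 5:1 ⇒ D = (1/6, 5/24)
3. H is the centroid of triangle XDW ⇒ H = (1/18, 29/72)
through H parallel to XP: direction (0, 1/4); meets ZP at J = (1/18, 17/72)
J = Z + t·(P−Z) with t = 17/18

t = 17/18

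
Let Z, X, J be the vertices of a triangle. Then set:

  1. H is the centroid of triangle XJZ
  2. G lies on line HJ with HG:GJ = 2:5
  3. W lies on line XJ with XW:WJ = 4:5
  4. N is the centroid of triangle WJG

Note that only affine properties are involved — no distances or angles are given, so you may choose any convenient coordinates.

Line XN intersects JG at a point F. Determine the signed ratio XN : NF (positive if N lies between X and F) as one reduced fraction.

Assign Z = (0, 0), X = (1, 0), J = (0, 1) — the answer is frame-independent, so this choice is without loss of generality.
1. H is the centroid of triangle XJZ ⇒ H = (1/3, 1/3)
2. G lies on line HJ with HG:GJ = 2:5 ⇒ G = (5/21, 11/21)
3. W lies on line XJ with XW:WJ = 4:5 ⇒ W = (5/9, 4/9)
4. N is the centroid of triangle WJG ⇒ N = (50/189, 124/189)
line XN meets JG at F = (15/154, 62/77)
N = X + t·(F−X) with t = 22/27, so XN:NF = 22/27:5/27

XN:NF = 22/5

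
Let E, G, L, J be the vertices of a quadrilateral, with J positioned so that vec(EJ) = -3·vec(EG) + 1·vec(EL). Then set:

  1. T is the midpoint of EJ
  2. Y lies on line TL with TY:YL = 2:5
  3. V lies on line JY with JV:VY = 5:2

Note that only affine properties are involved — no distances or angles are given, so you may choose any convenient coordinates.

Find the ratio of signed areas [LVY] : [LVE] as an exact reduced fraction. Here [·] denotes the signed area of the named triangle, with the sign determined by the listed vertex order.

Assign E = (0, 0), G = (1, 0), L = (0, 1), J = (-3, 1) — the answer is frame-independent, so this choice is without loss of generality.
1. T is the midpoint of EJ ⇒ T = (-3/2, 1/2)
2. Y lies on line TL with TY:YL = 2:5 ⇒ Y = (-15/14, 9/14)
3. V lies on line JY with JV:VY = 5:2 ⇒ V = (-159/98, 73/98)
2·[LVY] = 15/49, 2·[LVE] = 159/98
[LVY]:[LVE] = 15/49:159/98 = 10/53

[LVY]:[LVE] = 10/53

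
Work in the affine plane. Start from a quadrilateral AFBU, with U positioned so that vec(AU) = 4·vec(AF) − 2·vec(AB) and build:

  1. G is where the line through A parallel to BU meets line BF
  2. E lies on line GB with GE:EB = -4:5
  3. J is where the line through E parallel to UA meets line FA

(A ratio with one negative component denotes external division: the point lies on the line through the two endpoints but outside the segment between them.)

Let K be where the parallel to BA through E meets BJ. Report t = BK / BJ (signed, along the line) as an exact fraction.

Set A = (0, 0), F = (1, 0), B = (0, 1), U = (4, -2); any affine frame gives the same invariant.
1. G is where the line through A parallel to BU meets line BF ⇒ G = (4, -3)
2. E lies on line GB with GE:EB = -4:5 ⇒ E = (20, -19)
3. J is where the line through E parallel to UA meets line FA ⇒ J = (-18, 0)
through E parallel to BA: direction (0, -1); meets BJ at K = (20, 19/9)
K = B + t·(J−B) with t = -10/9

t = -10/9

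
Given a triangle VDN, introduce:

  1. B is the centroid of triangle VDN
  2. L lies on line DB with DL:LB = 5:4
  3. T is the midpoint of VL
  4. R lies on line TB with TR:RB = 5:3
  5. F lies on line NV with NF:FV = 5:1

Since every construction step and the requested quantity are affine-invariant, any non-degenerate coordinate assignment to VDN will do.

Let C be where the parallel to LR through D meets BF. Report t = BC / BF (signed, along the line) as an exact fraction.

Work in coordinates with V = (0, 0), D = (1, 0), N = (0, 1).
1. B is the centroid of triangle VDN ⇒ B = (1/3, 1/3)
2. L lies on line DB with DL:LB = 5:4 ⇒ L = (17/27, 5/27)
3. T is the midpoint of VL ⇒ T = (17/54, 5/54)
4. R lies on line TB with TR:RB = 5:3 ⇒ R = (47/144, 35/144)
5. F lies on line NV with NF:FV = 5:1 ⇒ F = (0, 1/6)
through D parallel to LR: direction (-131/432, 25/432); meets BF at C = (19/543, 100/543)
C = B + t·(F−B) with t = 162/181

t = 162/181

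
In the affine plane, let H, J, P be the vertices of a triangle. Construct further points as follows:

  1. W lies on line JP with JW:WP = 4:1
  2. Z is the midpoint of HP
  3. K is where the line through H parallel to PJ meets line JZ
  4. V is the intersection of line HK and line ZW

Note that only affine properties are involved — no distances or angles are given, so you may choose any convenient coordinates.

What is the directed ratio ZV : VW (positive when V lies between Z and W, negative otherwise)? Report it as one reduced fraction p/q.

ZV:VW = -1/2

Set H = (0, 0), J = (1, 0), P = (0, 1); any affine frame gives the same invariant.
1. W lies on line JP with JW:WP = 4:1 ⇒ W = (1/5, 4/5)
2. Z is the midpoint of HP ⇒ Z = (0, 1/2)
3. K is where the line through H parallel to PJ meets line JZ ⇒ K = (-1, 1)
4. V is the intersection of line HK and line ZW ⇒ V = (-1/5, 1/5)
V = Z + t·(W−Z) with t = -1, so ZV:VW = t:(1−t) = -1:2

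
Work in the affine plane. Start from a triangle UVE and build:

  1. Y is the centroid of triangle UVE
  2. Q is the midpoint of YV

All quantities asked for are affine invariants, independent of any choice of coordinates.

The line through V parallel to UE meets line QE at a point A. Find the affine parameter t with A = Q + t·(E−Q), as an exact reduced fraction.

Assign U = (0, 0), V = (1, 0), E = (0, 1) — the answer is frame-independent, so this choice is without loss of generality.
1. Y is the centroid of triangle UVE ⇒ Y = (1/3, 1/3)
2. Q is the midpoint of YV ⇒ Q = (2/3, 1/6)
through V parallel to UE: direction (0, 1); meets QE at A = (1, -1/4)
A = Q + t·(E−Q) with t = -1/2

t = -1/2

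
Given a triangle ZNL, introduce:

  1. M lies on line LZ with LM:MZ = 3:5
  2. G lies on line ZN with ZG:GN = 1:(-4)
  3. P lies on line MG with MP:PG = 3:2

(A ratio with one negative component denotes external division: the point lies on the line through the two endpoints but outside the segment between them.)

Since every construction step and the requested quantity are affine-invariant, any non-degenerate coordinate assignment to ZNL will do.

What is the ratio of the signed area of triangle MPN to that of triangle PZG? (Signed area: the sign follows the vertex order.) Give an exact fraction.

[MPN]:[PZG] = -6

Set Z = (0, 0), N = (1, 0), L = (0, 1); any affine frame gives the same invariant.
1. M lies on line LZ with LM:MZ = 3:5 ⇒ M = (0, 5/8)
2. G lies on line ZN with ZG:GN = 1:(-4) ⇒ G = (-1/3, 0)
3. P lies on line MG with MP:PG = 3:2 ⇒ P = (-1/5, 1/4)
2·[MPN] = 1/2, 2·[PZG] = -1/12
[MPN]:[PZG] = 1/2:-1/12 = -6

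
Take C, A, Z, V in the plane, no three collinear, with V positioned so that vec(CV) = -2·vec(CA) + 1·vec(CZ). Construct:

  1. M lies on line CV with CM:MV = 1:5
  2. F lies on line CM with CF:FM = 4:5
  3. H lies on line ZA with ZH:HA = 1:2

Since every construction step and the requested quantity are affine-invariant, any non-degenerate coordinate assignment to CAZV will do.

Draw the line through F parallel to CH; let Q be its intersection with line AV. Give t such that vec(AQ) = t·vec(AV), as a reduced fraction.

Assign C = (0, 0), A = (1, 0), Z = (0, 1), V = (-2, 1) — the answer is frame-independent, so this choice is without loss of generality.
1. M lies on line CV with CM:MV = 1:5 ⇒ M = (-1/3, 1/6)
2. F lies on line CM with CF:FM = 4:5 ⇒ F = (-4/27, 2/27)
3. H lies on line ZA with ZH:HA = 1:2 ⇒ H = (1/3, 2/3)
through F parallel to CH: direction (1/3, 2/3); meets AV at Q = (-1/63, 64/189)
Q = A + t·(V−A) with t = 64/189

t = 64/189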